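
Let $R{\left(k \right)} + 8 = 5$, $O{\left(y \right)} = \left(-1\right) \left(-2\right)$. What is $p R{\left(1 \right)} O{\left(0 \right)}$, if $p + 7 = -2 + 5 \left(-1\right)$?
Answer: $84$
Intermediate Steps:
$O{\left(y \right)} = 2$
$R{\left(k \right)} = -3$ ($R{\left(k \right)} = -8 + 5 = -3$)
$p = -14$ ($p = -7 + \left(-2 + 5 \left(-1\right)\right) = -7 - 7 = -14$)
$p R{\left(1 \right)} O{\left(0 \right)} = \left(-14\right) \left(-3\right) 2 = 42 \cdot 2 = 84$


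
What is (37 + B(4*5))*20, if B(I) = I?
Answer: 1140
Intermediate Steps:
(37 + B(4*5))*20 = (37 + 4*5)*20 = (37 + 20)*20 = 57*20 = 1140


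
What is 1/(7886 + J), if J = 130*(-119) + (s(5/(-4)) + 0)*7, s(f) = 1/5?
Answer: -5/37913 ≈ -0.00013188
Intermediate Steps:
s(f) = ⅕
J = -77343/5 (J = 130*(-119) + (⅕ + 0)*7 = -15470 + (⅕)*7 = -15470 + 7/5 = -77343/5 ≈ -15469.)
1/(7886 + J) = 1/(7886 - 77343/5) = 1/(-37913/5) = -5/37913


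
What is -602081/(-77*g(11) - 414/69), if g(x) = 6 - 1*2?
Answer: 602081/314 ≈ 1917.5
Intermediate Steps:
g(x) = 4 (g(x) = 6 - 2 = 4)
-602081/(-77*g(11) - 414/69) = -602081/(-77*4 - 414/69) = -602081/(-308 - 414*1/69) = -602081/(-308 - 6) = -602081/(-314) = -602081*(-1/314) = 602081/314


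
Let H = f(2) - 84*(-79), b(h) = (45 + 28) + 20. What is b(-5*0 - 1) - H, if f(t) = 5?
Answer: -6548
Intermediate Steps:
b(h) = 93 (b(h) = 73 + 20 = 93)
H = 6641 (H = 5 - 84*(-79) = 5 + 6636 = 6641)
b(-5*0 - 1) - H = 93 - 1*6641 = 93 - 6641 = -6548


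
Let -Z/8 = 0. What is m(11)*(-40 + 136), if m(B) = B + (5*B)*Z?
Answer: 1056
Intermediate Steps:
Z = 0 (Z = -8*0 = 0)
m(B) = B (m(B) = B + (5*B)*0 = B + 0 = B)
m(11)*(-40 + 136) = 11*(-40 + 136) = 11*96 = 1056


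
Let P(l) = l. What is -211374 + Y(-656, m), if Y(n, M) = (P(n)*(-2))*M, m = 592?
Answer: 565330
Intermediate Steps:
Y(n, M) = -2*M*n (Y(n, M) = (n*(-2))*M = (-2*n)*M = -2*M*n)
-211374 + Y(-656, m) = -211374 - 2*592*(-656) = -211374 + 776704 = 565330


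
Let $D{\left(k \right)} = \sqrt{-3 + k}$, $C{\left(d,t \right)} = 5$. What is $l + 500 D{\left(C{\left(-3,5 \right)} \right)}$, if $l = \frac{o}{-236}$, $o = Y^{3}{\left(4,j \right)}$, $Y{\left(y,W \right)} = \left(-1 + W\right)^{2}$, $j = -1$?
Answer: $- \frac{16}{59} + 500 \sqrt{2} \approx 706.84$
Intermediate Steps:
$o = 64$ ($o = \left(\left(-1 - 1\right)^{2}\right)^{3} = \left(\left(-2\right)^{2}\right)^{3} = 4^{3} = 64$)
$l = - \frac{16}{59}$ ($l = \frac{64}{-236} = 64 \left(- \frac{1}{236}\right) = - \frac{16}{59} \approx -0.27119$)
$l + 500 D{\left(C{\left(-3,5 \right)} \right)} = - \frac{16}{59} + 500 \sqrt{-3 + 5} = - \frac{16}{59} + 500 \sqrt{2}$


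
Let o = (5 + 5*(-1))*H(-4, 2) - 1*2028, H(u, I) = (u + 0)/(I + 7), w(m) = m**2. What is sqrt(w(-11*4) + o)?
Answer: 2*I*sqrt(23) ≈ 9.5917*I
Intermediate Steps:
H(u, I) = u/(7 + I)
o = -2028 (o = (5 + 5*(-1))*(-4/(7 + 2)) - 1*2028 = (5 - 5)*(-4/9) - 2028 = 0*(-4*1/9) - 2028 = 0*(-4/9) - 2028 = 0 - 2028 = -2028)
sqrt(w(-11*4) + o) = sqrt((-11*4)**2 - 2028) = sqrt((-44)**2 - 2028) = sqrt(1936 - 2028) = sqrt(-92) = 2*I*sqrt(23)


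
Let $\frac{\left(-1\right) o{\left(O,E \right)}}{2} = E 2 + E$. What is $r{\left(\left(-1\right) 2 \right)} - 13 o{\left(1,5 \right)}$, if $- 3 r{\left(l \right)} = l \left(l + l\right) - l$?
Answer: $\frac{1160}{3} \approx 386.67$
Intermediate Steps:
$r{\left(l \right)} = - \frac{2 l^{2}}{3} + \frac{l}{3}$ ($r{\left(l \right)} = - \frac{l \left(l + l\right) - l}{3} = - \frac{l 2 l - l}{3} = - \frac{2 l^{2} - l}{3} = - \frac{- l + 2 l^{2}}{3} = - \frac{2 l^{2}}{3} + \frac{l}{3}$)
$o{\left(O,E \right)} = - 6 E$ ($o{\left(O,E \right)} = - 2 \left(E 2 + E\right) = - 2 \left(2 E + E\right) = - 2 \cdot 3 E = - 6 E$)
$r{\left(\left(-1\right) 2 \right)} - 13 o{\left(1,5 \right)} = \frac{\left(-1\right) 2 \left(1 - 2 \left(\left(-1\right) 2\right)\right)}{3} - 13 \left(\left(-6\right) 5\right) = \frac{1}{3} \left(-2\right) \left(1 - -4\right) - -390 = \frac{1}{3} \left(-2\right) \left(1 + 4\right) + 390 = \frac{1}{3} \left(-2\right) 5 + 390 = - \frac{10}{3} + 390 = \frac{1160}{3}$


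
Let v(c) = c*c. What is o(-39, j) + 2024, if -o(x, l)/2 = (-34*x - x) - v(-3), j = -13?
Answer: -688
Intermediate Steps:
v(c) = c**2
o(x, l) = 18 + 70*x (o(x, l) = -2*((-34*x - x) - 1*(-3)**2) = -2*(-35*x - 1*9) = -2*(-35*x - 9) = -2*(-9 - 35*x) = 18 + 70*x)
o(-39, j) + 2024 = (18 + 70*(-39)) + 2024 = (18 - 2730) + 2024 = -2712 + 2024 = -688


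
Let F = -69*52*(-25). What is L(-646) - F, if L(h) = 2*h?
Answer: -90992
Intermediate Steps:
F = 89700 (F = -3588*(-25) = 89700)
L(-646) - F = 2*(-646) - 1*89700 = -1292 - 89700 = -90992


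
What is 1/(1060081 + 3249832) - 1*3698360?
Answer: -15939609842679/4309913 ≈ -3.6984e+6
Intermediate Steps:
1/(1060081 + 3249832) - 1*3698360 = 1/4309913 - 3698360 = -15939609842679/4309913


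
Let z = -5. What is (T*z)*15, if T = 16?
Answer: -1200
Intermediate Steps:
(T*z)*15 = (16*(-5))*15 = -80*15 = -1200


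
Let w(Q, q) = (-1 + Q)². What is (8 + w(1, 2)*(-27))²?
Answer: 64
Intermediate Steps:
(8 + w(1, 2)*(-27))² = (8 + (-1 + 1)²*(-27))² = (8 + 0²*(-27))² = (8 + 0*(-27))² = (8 + 0)² = 8² = 64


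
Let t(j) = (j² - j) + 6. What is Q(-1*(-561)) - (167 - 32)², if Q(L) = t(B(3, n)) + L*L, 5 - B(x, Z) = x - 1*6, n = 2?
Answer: 296558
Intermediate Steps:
B(x, Z) = 11 - x (B(x, Z) = 5 - (x - 1*6) = 5 - (x - 6) = 5 - (-6 + x) = 5 + (6 - x) = 11 - x)
t(j) = 6 + j² - j
Q(L) = 62 + L² (Q(L) = (6 + (11 - 1*3)² - (11 - 1*3)) + L*L = (6 + (11 - 3)² - (11 - 3)) + L² = (6 + 8² - 1*8) + L² = (6 + 64 - 8) + L² = 62 + L²)
Q(-1*(-561)) - (167 - 32)² = (62 + (-1*(-561))²) - (167 - 32)² = (62 + 561²) - 1*135² = (62 + 314721) - 1*18225 = 314783 - 18225 = 296558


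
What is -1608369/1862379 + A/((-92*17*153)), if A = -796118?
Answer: 883899847/358818354 ≈ 2.4634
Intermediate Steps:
-1608369/1862379 + A/((-92*17*153)) = -1608369/1862379 - 796118/(-92*17*153) = -1608369*1/1862379 - 796118/((-1564*153)) = -536123/620793 - 796118/(-239292) = -536123/620793 - 796118*(-1/239292) = -536123/620793 + 398059/119646 = 883899847/358818354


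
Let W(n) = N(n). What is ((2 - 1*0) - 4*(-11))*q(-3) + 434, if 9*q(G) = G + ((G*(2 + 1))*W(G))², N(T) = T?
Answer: 12434/3 ≈ 4144.7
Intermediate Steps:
W(n) = n
q(G) = G⁴ + G/9 (q(G) = (G + ((G*(2 + 1))*G)²)/9 = (G + ((G*3)*G)²)/9 = (G + ((3*G)*G)²)/9 = (G + (3*G²)²)/9 = (G + 9*G⁴)/9 = G⁴ + G/9)
((2 - 1*0) - 4*(-11))*q(-3) + 434 = ((2 - 1*0) - 4*(-11))*((-3)⁴ + (⅑)*(-3)) + 434 = ((2 + 0) + 44)*(81 - ⅓) + 434 = (2 + 44)*(242/3) + 434 = 46*(242/3) + 434 = 11132/3 + 434 = 12434/3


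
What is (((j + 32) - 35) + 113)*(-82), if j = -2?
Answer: -8856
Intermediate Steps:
(((j + 32) - 35) + 113)*(-82) = (((-2 + 32) - 35) + 113)*(-82) = ((30 - 35) + 113)*(-82) = (-5 + 113)*(-82) = 108*(-82) = -8856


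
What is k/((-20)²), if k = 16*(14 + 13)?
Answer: 27/25 ≈ 1.0800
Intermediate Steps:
k = 432 (k = 16*27 = 432)
k/((-20)²) = 432/((-20)²) = 432/400 = 432*(1/400) = 27/25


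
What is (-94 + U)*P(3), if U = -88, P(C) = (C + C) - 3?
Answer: -546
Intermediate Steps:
P(C) = -3 + 2*C (P(C) = 2*C - 3 = -3 + 2*C)
(-94 + U)*P(3) = (-94 - 88)*(-3 + 2*3) = -182*(-3 + 6) = -182*3 = -546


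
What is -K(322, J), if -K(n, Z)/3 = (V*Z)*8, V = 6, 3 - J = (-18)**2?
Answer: -46224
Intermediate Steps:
J = -321 (J = 3 - 1*(-18)**2 = 3 - 1*324 = 3 - 324 = -321)
K(n, Z) = -144*Z (K(n, Z) = -3*6*Z*8 = -144*Z)
-K(322, J) = -(-144)*(-321) = -1*46224 = -46224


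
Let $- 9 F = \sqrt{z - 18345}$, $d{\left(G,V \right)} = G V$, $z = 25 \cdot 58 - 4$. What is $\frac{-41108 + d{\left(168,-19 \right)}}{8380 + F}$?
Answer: $- \frac{10023318000}{1896064433} - \frac{132900 i \sqrt{16899}}{1896064433} \approx -5.2864 - 0.0091118 i$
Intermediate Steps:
$z = 1446$ ($z = 1450 - 4 = 1446$)
$F = - \frac{i \sqrt{16899}}{9}$ ($F = - \frac{\sqrt{1446 - 18345}}{9} = - \frac{\sqrt{-16899}}{9} = - \frac{i \sqrt{16899}}{9} \approx - 14.444 i$)
$\frac{-41108 + d{\left(168,-19 \right)}}{8380 + F} = \frac{-41108 + 168 \left(-19\right)}{8380 - \frac{i \sqrt{16899}}{9}} = \frac{-41108 - 3192}{8380 - \frac{i \sqrt{16899}}{9}} = - \frac{44300}{8380 - \frac{i \sqrt{16899}}{9}}$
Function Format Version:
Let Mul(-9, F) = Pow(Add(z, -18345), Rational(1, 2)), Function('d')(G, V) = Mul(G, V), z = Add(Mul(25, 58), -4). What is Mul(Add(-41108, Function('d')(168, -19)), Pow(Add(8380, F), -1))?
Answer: Add(Rational(-10023318000, 1896064433), Mul(Rational(-132900, 1896064433), I, Pow(16899, Rational(1, 2)))) ≈ Add(-5.2864, Mul(-0.0091118, I))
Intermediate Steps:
z = 1446 (z = Add(1450, -4) = 1446)
F = Mul(Rational(-1, 9), I, Pow(16899, Rational(1, 2))) (F = Mul(Rational(-1, 9), Pow(Add(1446, -18345), Rational(1, 2))) = Mul(Rational(-1, 9), Pow(-16899, Rational(1, 2))) = Mul(Rational(-1, 9), Mul(I, Pow(16899, Rational(1, 2)))) = Mul(Rational(-1, 9), I, Pow(16899, Rational(1, 2))) ≈ Mul(-14.444, I))
Mul(Add(-41108, Function('d')(168, -19)), Pow(Add(8380, F), -1)) = Mul(Add(-41108, Mul(168, -19)), Pow(Add(8380, Mul(Rational(-1, 9), I, Pow(16899, Rational(1, 2)))), -1)) = Mul(Add(-41108, -3192), Pow(Add(8380, Mul(Rational(-1, 9), I, Pow(16899, Rational(1, 2)))), -1)) = Mul(-44300, Pow(Add(8380, Mul(Rational(-1, 9), I, Pow(16899, Rational(1, 2)))), -1))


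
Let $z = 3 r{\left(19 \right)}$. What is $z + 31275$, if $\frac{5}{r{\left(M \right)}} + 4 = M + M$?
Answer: $\frac{1063365}{34} \approx 31275.0$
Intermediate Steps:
$r{\left(M \right)} = \frac{5}{-4 + 2 M}$ ($r{\left(M \right)} = \frac{5}{-4 + \left(M + M\right)} = \frac{5}{-4 + 2 M}$)
$z = \frac{15}{34}$ ($z = 3 \frac{5}{2 \left(-2 + 19\right)} = 3 \frac{5}{2 \cdot 17} = 3 \cdot \frac{5}{2} \cdot \frac{1}{17} = 3 \cdot \frac{5}{34} = \frac{15}{34} \approx 0.44118$)
$z + 31275 = \frac{15}{34} + 31275 = \frac{1063365}{34}$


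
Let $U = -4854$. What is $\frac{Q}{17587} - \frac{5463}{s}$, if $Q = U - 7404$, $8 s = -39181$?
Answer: $\frac{288341550}{689076247} \approx 0.41845$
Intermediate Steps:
$s = - \frac{39181}{8}$ ($s = \frac{1}{8} \left(-39181\right) = - \frac{39181}{8} \approx -4897.6$)
$Q = -12258$ ($Q = -4854 - 7404 = -12258$)
$\frac{Q}{17587} - \frac{5463}{s} = - \frac{12258}{17587} - \frac{5463}{- \frac{39181}{8}} = \left(-12258\right) \frac{1}{17587} - - \frac{43704}{39181} = - \frac{12258}{17587} + \frac{43704}{39181} = \frac{288341550}{689076247}$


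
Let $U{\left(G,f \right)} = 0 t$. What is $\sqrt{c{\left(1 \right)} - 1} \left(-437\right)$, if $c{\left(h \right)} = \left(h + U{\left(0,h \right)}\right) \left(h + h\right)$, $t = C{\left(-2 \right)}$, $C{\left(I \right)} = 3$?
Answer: $-437$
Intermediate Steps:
$t = 3$
$U{\left(G,f \right)} = 0$ ($U{\left(G,f \right)} = 0 \cdot 3 = 0$)
$c{\left(h \right)} = 2 h^{2}$ ($c{\left(h \right)} = \left(h + 0\right) \left(h + h\right) = h 2 h = 2 h^{2}$)
$\sqrt{c{\left(1 \right)} - 1} \left(-437\right) = \sqrt{2 \cdot 1^{2} - 1} \left(-437\right) = \sqrt{2 \cdot 1 - 1} \left(-437\right) = \sqrt{2 - 1} \left(-437\right) = \sqrt{1} \left(-437\right) = 1 \left(-437\right) = -437$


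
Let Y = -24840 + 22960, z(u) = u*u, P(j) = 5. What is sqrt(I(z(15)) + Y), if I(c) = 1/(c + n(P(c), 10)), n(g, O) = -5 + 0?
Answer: I*sqrt(22747945)/110 ≈ 43.359*I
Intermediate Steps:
z(u) = u**2
n(g, O) = -5
Y = -1880
I(c) = 1/(-5 + c) (I(c) = 1/(c - 5) = 1/(-5 + c))
sqrt(I(z(15)) + Y) = sqrt(1/(-5 + 15**2) - 1880) = sqrt(1/(-5 + 225) - 1880) = sqrt(1/220 - 1880) = sqrt(-413599/220) = I*sqrt(22747945)/110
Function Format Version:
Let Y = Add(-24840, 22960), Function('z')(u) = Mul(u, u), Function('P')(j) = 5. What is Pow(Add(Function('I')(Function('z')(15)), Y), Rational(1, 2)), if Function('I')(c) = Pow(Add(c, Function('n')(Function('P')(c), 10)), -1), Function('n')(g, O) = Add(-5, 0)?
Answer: Mul(Rational(1, 110), I, Pow(22747945, Rational(1, 2))) ≈ Mul(43.359, I)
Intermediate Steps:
Function('z')(u) = Pow(u, 2)
Function('n')(g, O) = -5
Y = -1880
Function('I')(c) = Pow(Add(-5, c), -1) (Function('I')(c) = Pow(Add(c, -5), -1) = Pow(Add(-5, c), -1))
Pow(Add(Function('I')(Function('z')(15)), Y), Rational(1, 2)) = Pow(Add(Pow(Add(-5, Pow(15, 2)), -1), -1880), Rational(1, 2)) = Pow(Add(Pow(Add(-5, 225), -1), -1880), Rational(1, 2)) = Pow(Add(Pow(220, -1), -1880), Rational(1, 2)) = Pow(Add(Rational(1, 220), -1880), Rational(1, 2)) = Pow(Rational(-413599, 220), Rational(1, 2)) = Mul(Rational(1, 110), I, Pow(22747945, Rational(1, 2)))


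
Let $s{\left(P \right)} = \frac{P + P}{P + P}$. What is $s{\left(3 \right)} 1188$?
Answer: $1188$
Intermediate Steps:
$s{\left(P \right)} = 1$ ($s{\left(P \right)} = \frac{2 P}{2 P} = 2 P \frac{1}{2 P} = 1$)
$s{\left(3 \right)} 1188 = 1 \cdot 1188 = 1188$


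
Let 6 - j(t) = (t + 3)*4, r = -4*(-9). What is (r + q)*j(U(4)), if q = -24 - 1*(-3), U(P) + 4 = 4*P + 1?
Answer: -870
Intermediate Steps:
U(P) = -3 + 4*P (U(P) = -4 + (4*P + 1) = -4 + (1 + 4*P) = -3 + 4*P)
r = 36
q = -21 (q = -24 + 3 = -21)
j(t) = -6 - 4*t (j(t) = 6 - (t + 3)*4 = 6 - (3 + t)*4 = 6 - (12 + 4*t) = 6 + (-12 - 4*t) = -6 - 4*t)
(r + q)*j(U(4)) = (36 - 21)*(-6 - 4*(-3 + 4*4)) = 15*(-6 - 4*(-3 + 16)) = 15*(-6 - 4*13) = 15*(-6 - 52) = 15*(-58) = -870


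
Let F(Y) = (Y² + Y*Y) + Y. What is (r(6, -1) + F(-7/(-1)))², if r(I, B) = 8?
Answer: 12769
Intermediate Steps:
F(Y) = Y + 2*Y² (F(Y) = (Y² + Y²) + Y = 2*Y² + Y = Y + 2*Y²)
(r(6, -1) + F(-7/(-1)))² = (8 + (-7/(-1))*(1 + 2*(-7/(-1))))² = (8 + (-7*(-1))*(1 + 2*(-7*(-1))))² = (8 + 7*(1 + 2*7))² = (8 + 7*(1 + 14))² = (8 + 7*15)² = (8 + 105)² = 113² = 12769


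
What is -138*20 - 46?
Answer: -2806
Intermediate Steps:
-138*20 - 46 = -2760 - 46 = -2806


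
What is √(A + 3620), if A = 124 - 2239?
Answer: √1505 ≈ 38.794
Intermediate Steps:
A = -2115
√(A + 3620) = √(-2115 + 3620) = √1505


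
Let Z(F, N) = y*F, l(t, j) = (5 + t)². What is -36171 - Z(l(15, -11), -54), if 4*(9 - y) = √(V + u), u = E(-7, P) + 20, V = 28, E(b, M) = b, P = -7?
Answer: -39771 + 100*√41 ≈ -39131.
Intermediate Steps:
u = 13 (u = -7 + 20 = 13)
y = 9 - √41/4 (y = 9 - √(28 + 13)/4 = 9 - √41/4 ≈ 7.3992)
Z(F, N) = F*(9 - √41/4) (Z(F, N) = (9 - √41/4)*F = F*(9 - √41/4))
-36171 - Z(l(15, -11), -54) = -36171 - (5 + 15)²*(36 - √41)/4 = -36171 - 20²*(36 - √41)/4 = -36171 - 400*(36 - √41)/4 = -36171 - (3600 - 100*√41) = -36171 + (-3600 + 100*√41) = -39771 + 100*√41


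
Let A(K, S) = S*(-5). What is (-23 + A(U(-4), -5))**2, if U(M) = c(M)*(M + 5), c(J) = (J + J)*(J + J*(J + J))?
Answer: 4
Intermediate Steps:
c(J) = 2*J*(J + 2*J**2) (c(J) = (2*J)*(J + J*(2*J)) = (2*J)*(J + 2*J**2) = 2*J*(J + 2*J**2))
U(M) = M**2*(2 + 4*M)*(5 + M) (U(M) = (M**2*(2 + 4*M))*(M + 5) = (M**2*(2 + 4*M))*(5 + M) = M**2*(2 + 4*M)*(5 + M))
A(K, S) = -5*S
(-23 + A(U(-4), -5))**2 = (-23 - 5*(-5))**2 = (-23 + 25)**2 = 2**2 = 4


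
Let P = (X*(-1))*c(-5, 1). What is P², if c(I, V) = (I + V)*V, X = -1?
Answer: 16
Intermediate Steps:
c(I, V) = V*(I + V)
P = -4 (P = (-1*(-1))*(1*(-5 + 1)) = 1*(1*(-4)) = 1*(-4) = -4)
P² = (-4)² = 16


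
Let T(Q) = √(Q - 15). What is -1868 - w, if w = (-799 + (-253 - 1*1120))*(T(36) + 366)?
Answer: 793084 + 2172*√21 ≈ 8.0304e+5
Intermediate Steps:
T(Q) = √(-15 + Q)
w = -794952 - 2172*√21 (w = (-799 + (-253 - 1*1120))*(√(-15 + 36) + 366) = (-799 + (-253 - 1120))*(√21 + 366) = (-799 - 1373)*(366 + √21) = -2172*(366 + √21) = -794952 - 2172*√21 ≈ -8.0491e+5)
-1868 - w = -1868 - (-794952 - 2172*√21) = -1868 + (794952 + 2172*√21) = 793084 + 2172*√21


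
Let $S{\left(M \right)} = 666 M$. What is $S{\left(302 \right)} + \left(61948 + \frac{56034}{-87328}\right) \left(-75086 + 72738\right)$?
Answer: $- \frac{1585562813173}{10916} \approx -1.4525 \cdot 10^{8}$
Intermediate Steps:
$S{\left(302 \right)} + \left(61948 + \frac{56034}{-87328}\right) \left(-75086 + 72738\right) = 666 \cdot 302 + \left(61948 + \frac{56034}{-87328}\right) \left(-75086 + 72738\right) = 201132 + \left(61948 + 56034 \left(- \frac{1}{87328}\right)\right) \left(-2348\right) = 201132 + \left(61948 - \frac{28017}{43664}\right) \left(-2348\right) = 201132 + \frac{2704869455}{43664} \left(-2348\right) = 201132 - \frac{1587758370085}{10916} = - \frac{1585562813173}{10916}$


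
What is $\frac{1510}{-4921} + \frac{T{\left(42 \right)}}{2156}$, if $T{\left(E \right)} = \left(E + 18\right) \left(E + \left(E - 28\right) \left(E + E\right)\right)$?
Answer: $\frac{1818220}{54131} \approx 33.589$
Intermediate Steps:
$T{\left(E \right)} = \left(18 + E\right) \left(E + 2 E \left(-28 + E\right)\right)$ ($T{\left(E \right)} = \left(18 + E\right) \left(E + \left(-28 + E\right) 2 E\right) = \left(18 + E\right) \left(E + 2 E \left(-28 + E\right)\right)$)
$\frac{1510}{-4921} + \frac{T{\left(42 \right)}}{2156} = \frac{1510}{-4921} + \frac{42 \left(-990 - 798 + 2 \cdot 42^{2}\right)}{2156} = 1510 \left(- \frac{1}{4921}\right) + 42 \left(-990 - 798 + 2 \cdot 1764\right) \frac{1}{2156} = - \frac{1510}{4921} + 42 \left(-990 - 798 + 3528\right) \frac{1}{2156} = - \frac{1510}{4921} + 42 \cdot 1740 \cdot \frac{1}{2156} = - \frac{1510}{4921} + 73080 \cdot \frac{1}{2156} = - \frac{1510}{4921} + \frac{2610}{77} = \frac{1818220}{54131}$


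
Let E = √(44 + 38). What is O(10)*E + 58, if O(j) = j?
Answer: 58 + 10*√82 ≈ 148.55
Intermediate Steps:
E = √82 ≈ 9.0554
O(10)*E + 58 = 10*√82 + 58 = 58 + 10*√82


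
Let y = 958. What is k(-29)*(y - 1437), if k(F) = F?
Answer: 13891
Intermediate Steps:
k(-29)*(y - 1437) = -29*(958 - 1437) = -29*(-479) = 13891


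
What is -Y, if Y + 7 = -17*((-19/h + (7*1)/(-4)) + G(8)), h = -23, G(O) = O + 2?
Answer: 14839/92 ≈ 161.29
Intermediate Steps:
G(O) = 2 + O
Y = -14839/92 (Y = -7 - 17*((-19/(-23) + (7*1)/(-4)) + (2 + 8)) = -7 - 17*((-19*(-1/23) + 7*(-¼)) + 10) = -7 - 17*((19/23 - 7/4) + 10) = -7 - 17*(-85/92 + 10) = -7 - 17*835/92 = -7 - 14195/92 = -14839/92 ≈ -161.29)
-Y = -1*(-14839/92) = 14839/92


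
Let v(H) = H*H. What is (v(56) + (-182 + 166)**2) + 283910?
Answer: 287302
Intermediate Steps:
v(H) = H**2
(v(56) + (-182 + 166)**2) + 283910 = (56**2 + (-182 + 166)**2) + 283910 = (3136 + (-16)**2) + 283910 = (3136 + 256) + 283910 = 3392 + 283910 = 287302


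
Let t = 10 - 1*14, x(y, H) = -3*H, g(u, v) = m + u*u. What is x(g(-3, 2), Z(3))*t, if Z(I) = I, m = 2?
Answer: 36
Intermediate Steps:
g(u, v) = 2 + u² (g(u, v) = 2 + u*u = 2 + u²)
t = -4 (t = 10 - 14 = -4)
x(g(-3, 2), Z(3))*t = -3*3*(-4) = -9*(-4) = 36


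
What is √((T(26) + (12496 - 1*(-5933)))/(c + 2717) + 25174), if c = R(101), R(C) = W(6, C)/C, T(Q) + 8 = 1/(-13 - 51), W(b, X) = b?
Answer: √121364078820861133/2195384 ≈ 158.68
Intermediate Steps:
T(Q) = -513/64 (T(Q) = -8 + 1/(-13 - 51) = -8 + 1/(-64) = -8 - 1/64 = -513/64)
R(C) = 6/C
c = 6/101 ≈ 0.059406
√((T(26) + (12496 - 1*(-5933)))/(c + 2717) + 25174) = √((-513/64 + (12496 - 1*(-5933)))/(6/101 + 2717) + 25174) = √((-513/64 + (12496 + 5933))/(274423/101) + 25174) = √((-513/64 + 18429)*(101/274423) + 25174) = √((1178943/64)*(101/274423) + 25174) = √(119073243/17563072 + 25174) = √(442251847771/17563072) = √121364078820861133/2195384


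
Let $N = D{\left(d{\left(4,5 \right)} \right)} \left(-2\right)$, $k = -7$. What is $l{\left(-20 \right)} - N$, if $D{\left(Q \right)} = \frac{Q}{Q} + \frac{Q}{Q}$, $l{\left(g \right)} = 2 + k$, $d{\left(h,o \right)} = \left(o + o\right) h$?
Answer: $-1$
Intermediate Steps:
$d{\left(h,o \right)} = 2 h o$ ($d{\left(h,o \right)} = 2 o h = 2 h o$)
$l{\left(g \right)} = -5$ ($l{\left(g \right)} = 2 - 7 = -5$)
$D{\left(Q \right)} = 2$ ($D{\left(Q \right)} = 1 + 1 = 2$)
$N = -4$ ($N = 2 \left(-2\right) = -4$)
$l{\left(-20 \right)} - N = -5 - -4 = -5 + 4 = -1$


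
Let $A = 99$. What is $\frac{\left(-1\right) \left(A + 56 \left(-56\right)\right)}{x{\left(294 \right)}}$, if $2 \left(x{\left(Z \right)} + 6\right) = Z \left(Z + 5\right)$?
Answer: $\frac{3037}{43947} \approx 0.069106$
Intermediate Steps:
$x{\left(Z \right)} = -6 + \frac{Z \left(5 + Z\right)}{2}$ ($x{\left(Z \right)} = -6 + \frac{Z \left(Z + 5\right)}{2} = -6 + \frac{Z \left(5 + Z\right)}{2}$)
$\frac{\left(-1\right) \left(A + 56 \left(-56\right)\right)}{x{\left(294 \right)}} = \frac{\left(-1\right) \left(99 + 56 \left(-56\right)\right)}{-6 + \frac{294^{2}}{2} + \frac{5}{2} \cdot 294} = \frac{\left(-1\right) \left(99 - 3136\right)}{-6 + \frac{1}{2} \cdot 86436 + 735} = \frac{\left(-1\right) \left(-3037\right)}{-6 + 43218 + 735} = \frac{3037}{43947}$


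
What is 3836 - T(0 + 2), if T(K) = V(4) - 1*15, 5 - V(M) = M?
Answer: 3850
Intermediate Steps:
V(M) = 5 - M
T(K) = -14 (T(K) = (5 - 1*4) - 1*15 = (5 - 4) - 15 = 1 - 15 = -14)
3836 - T(0 + 2) = 3836 - 1*(-14) = 3836 + 14 = 3850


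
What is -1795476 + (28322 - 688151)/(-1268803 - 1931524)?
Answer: -5746109660823/3200327 ≈ -1.7955e+6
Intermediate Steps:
-1795476 + (28322 - 688151)/(-1268803 - 1931524) = -1795476 - 659829/(-3200327) = -1795476 - 659829*(-1/3200327) = -1795476 + 659829/3200327 = -5746109660823/3200327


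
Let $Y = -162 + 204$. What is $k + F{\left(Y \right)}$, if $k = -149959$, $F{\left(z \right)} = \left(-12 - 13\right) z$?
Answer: $-151009$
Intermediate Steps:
$Y = 42$
$F{\left(z \right)} = - 25 z$
$k + F{\left(Y \right)} = -149959 - 1050 = -151009$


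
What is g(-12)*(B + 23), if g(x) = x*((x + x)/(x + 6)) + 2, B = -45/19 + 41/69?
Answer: -55654/57 ≈ -976.39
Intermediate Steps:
B = -2326/1311 (B = -45*1/19 + 41*(1/69) = -45/19 + 41/69 = -2326/1311 ≈ -1.7742)
g(x) = 2 + 2*x**2/(6 + x) (g(x) = x*((2*x)/(6 + x)) + 2 = x*(2*x/(6 + x)) + 2 = 2*x**2/(6 + x) + 2 = 2 + 2*x**2/(6 + x))
g(-12)*(B + 23) = (2*(6 - 12 + (-12)**2)/(6 - 12))*(-2326/1311 + 23) = (2*(6 - 12 + 144)/(-6))*(27827/1311) = (2*(-1/6)*138)*(27827/1311) = -46*27827/1311 = -55654/57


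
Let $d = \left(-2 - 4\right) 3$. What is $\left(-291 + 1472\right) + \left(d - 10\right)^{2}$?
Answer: $1965$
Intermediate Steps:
$d = -18$ ($d = \left(-6\right) 3 = -18$)
$\left(-291 + 1472\right) + \left(d - 10\right)^{2} = \left(-291 + 1472\right) + \left(-18 - 10\right)^{2} = 1181 + \left(-28\right)^{2} = 1181 + 784 = 1965$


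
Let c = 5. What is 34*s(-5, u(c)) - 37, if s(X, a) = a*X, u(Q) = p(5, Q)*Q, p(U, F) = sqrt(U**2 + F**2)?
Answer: -37 - 4250*sqrt(2) ≈ -6047.4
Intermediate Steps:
p(U, F) = sqrt(F**2 + U**2)
u(Q) = Q*sqrt(25 + Q**2) (u(Q) = sqrt(Q**2 + 5**2)*Q = sqrt(Q**2 + 25)*Q = sqrt(25 + Q**2)*Q = Q*sqrt(25 + Q**2))
s(X, a) = X*a
34*s(-5, u(c)) - 37 = 34*(-25*sqrt(25 + 5**2)) - 37 = 34*(-25*sqrt(25 + 25)) - 37 = 34*(-25*sqrt(50)) - 37 = 34*(-25*5*sqrt(2)) - 37 = 34*(-125*sqrt(2)) - 37 = -4250*sqrt(2) - 37 = -37 - 4250*sqrt(2)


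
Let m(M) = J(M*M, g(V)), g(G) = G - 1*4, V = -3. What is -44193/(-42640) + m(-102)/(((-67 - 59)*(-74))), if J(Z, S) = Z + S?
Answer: 5779619/2686320 ≈ 2.1515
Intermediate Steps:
g(G) = -4 + G (g(G) = G - 4 = -4 + G)
J(Z, S) = S + Z
m(M) = -7 + M² (m(M) = (-4 - 3) + M*M = -7 + M²)
-44193/(-42640) + m(-102)/(((-67 - 59)*(-74))) = -44193/(-42640) + (-7 + (-102)²)/(((-67 - 59)*(-74))) = -44193*(-1/42640) + (-7 + 10404)/((-126*(-74))) = 44193/42640 + 10397/9324 = 44193/42640 + 10397*(1/9324) = 44193/42640 + 281/252 = 5779619/2686320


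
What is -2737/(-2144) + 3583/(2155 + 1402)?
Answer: 17417461/7626208 ≈ 2.2839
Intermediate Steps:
-2737/(-2144) + 3583/(2155 + 1402) = -2737*(-1/2144) + 3583/3557 = 2737/2144 + 3583*(1/3557) = 2737/2144 + 3583/3557 = 17417461/7626208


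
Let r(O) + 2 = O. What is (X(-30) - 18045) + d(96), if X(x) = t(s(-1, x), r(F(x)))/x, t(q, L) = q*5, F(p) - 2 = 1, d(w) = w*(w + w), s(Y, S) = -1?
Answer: 2323/6 ≈ 387.17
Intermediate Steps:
d(w) = 2*w² (d(w) = w*(2*w) = 2*w²)
F(p) = 3 (F(p) = 2 + 1 = 3)
r(O) = -2 + O
t(q, L) = 5*q
X(x) = -5/x (X(x) = (5*(-1))/x = -5/x)
(X(-30) - 18045) + d(96) = (-5/(-30) - 18045) + 2*96² = (-5*(-1/30) - 18045) + 2*9216 = (⅙ - 18045) + 18432 = -108269/6 + 18432 = 2323/6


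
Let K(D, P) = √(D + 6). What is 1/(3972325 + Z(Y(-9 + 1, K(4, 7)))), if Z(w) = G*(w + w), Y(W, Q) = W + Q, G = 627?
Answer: 3962293/15699750092689 - 1254*√10/15699750092689 ≈ 2.5213e-7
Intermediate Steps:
K(D, P) = √(6 + D)
Y(W, Q) = Q + W
Z(w) = 1254*w (Z(w) = 627*(w + w) = 627*(2*w) = 1254*w)
1/(3972325 + Z(Y(-9 + 1, K(4, 7)))) = 1/(3972325 + 1254*(√(6 + 4) + (-9 + 1))) = 1/(3972325 + 1254*(√10 - 8)) = 1/(3972325 + 1254*(-8 + √10)) = 1/(3972325 + (-10032 + 1254*√10)) = 1/(3962293 + 1254*√10)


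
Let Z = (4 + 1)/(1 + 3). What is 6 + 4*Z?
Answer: 11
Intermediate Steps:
Z = 5/4 ≈ 1.2500
6 + 4*Z = 6 + 4*(5/4) = 6 + 5 = 11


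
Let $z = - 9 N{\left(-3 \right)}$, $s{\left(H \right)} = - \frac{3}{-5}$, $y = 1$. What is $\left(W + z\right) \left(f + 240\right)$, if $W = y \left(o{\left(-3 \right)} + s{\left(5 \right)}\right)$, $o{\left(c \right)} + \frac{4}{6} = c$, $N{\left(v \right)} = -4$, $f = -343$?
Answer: $- \frac{50882}{15} \approx -3392.1$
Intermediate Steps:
$o{\left(c \right)} = - \frac{2}{3} + c$
$s{\left(H \right)} = \frac{3}{5}$ ($s{\left(H \right)} = \left(-3\right) \left(- \frac{1}{5}\right) = \frac{3}{5}$)
$z = 36$ ($z = \left(-9\right) \left(-4\right) = 36$)
$W = - \frac{46}{15}$ ($W = 1 \left(\left(- \frac{2}{3} - 3\right) + \frac{3}{5}\right) = 1 \left(- \frac{11}{3} + \frac{3}{5}\right) = 1 \left(- \frac{46}{15}\right) = - \frac{46}{15} \approx -3.0667$)
$\left(W + z\right) \left(f + 240\right) = \left(- \frac{46}{15} + 36\right) \left(-343 + 240\right) = \frac{494}{15} \left(-103\right) = - \frac{50882}{15}$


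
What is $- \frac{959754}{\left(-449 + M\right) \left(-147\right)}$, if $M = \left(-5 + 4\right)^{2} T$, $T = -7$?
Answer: $- \frac{159959}{11172} \approx -14.318$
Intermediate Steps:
$M = -7$ ($M = \left(-5 + 4\right)^{2} \left(-7\right) = \left(-1\right)^{2} \left(-7\right) = 1 \left(-7\right) = -7$)
$- \frac{959754}{\left(-449 + M\right) \left(-147\right)} = - \frac{959754}{\left(-449 - 7\right) \left(-147\right)} = - \frac{959754}{\left(-456\right) \left(-147\right)} = - \frac{959754}{67032} = \left(-959754\right) \frac{1}{67032} = - \frac{159959}{11172}$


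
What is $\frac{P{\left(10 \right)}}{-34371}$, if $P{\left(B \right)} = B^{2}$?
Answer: $- \frac{100}{34371} \approx -0.0029094$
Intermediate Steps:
$\frac{P{\left(10 \right)}}{-34371} = \frac{10^{2}}{-34371} = 100 \left(- \frac{1}{34371}\right) = - \frac{100}{34371}$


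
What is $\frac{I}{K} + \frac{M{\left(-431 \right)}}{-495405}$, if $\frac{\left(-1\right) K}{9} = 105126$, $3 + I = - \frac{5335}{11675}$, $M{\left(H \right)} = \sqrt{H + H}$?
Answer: $\frac{4036}{1104611445} - \frac{i \sqrt{862}}{495405} \approx 3.6538 \cdot 10^{-6} - 5.9264 \cdot 10^{-5} i$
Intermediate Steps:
$M{\left(H \right)} = \sqrt{2} \sqrt{H}$ ($M{\left(H \right)} = \sqrt{2 H} = \sqrt{2} \sqrt{H}$)
$I = - \frac{8072}{2335}$ ($I = -3 - \frac{5335}{11675} = -3 - \frac{1067}{2335} = - \frac{8072}{2335} \approx -3.457$)
$K = -946134$ ($K = \left(-9\right) 105126 = -946134$)
$\frac{I}{K} + \frac{M{\left(-431 \right)}}{-495405} = - \frac{8072}{2335 \left(-946134\right)} + \frac{\sqrt{2} \sqrt{-431}}{-495405} = \left(- \frac{8072}{2335}\right) \left(- \frac{1}{946134}\right) + \sqrt{2} i \sqrt{431} \left(- \frac{1}{495405}\right) = \frac{4036}{1104611445} + i \sqrt{862} \left(- \frac{1}{495405}\right) = \frac{4036}{1104611445} - \frac{i \sqrt{862}}{495405}$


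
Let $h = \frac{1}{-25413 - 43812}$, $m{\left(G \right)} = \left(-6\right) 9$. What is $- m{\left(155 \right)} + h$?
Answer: $\frac{3738149}{69225} \approx 54.0$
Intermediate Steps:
$m{\left(G \right)} = -54$
$h = - \frac{1}{69225}$ ($h = \frac{1}{-69225} = - \frac{1}{69225} \approx -1.4446 \cdot 10^{-5}$)
$- m{\left(155 \right)} + h = \left(-1\right) \left(-54\right) - \frac{1}{69225} = 54 - \frac{1}{69225} = \frac{3738149}{69225}$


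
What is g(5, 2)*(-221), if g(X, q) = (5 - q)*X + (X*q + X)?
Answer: -6630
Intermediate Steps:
g(X, q) = X + X*q + X*(5 - q) (g(X, q) = X*(5 - q) + (X + X*q) = X + X*q + X*(5 - q))
g(5, 2)*(-221) = (6*5)*(-221) = 30*(-221) = -6630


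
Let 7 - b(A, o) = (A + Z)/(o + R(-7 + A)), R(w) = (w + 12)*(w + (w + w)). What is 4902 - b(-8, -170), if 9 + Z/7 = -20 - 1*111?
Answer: 172313/35 ≈ 4923.2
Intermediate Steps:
Z = -980 (Z = -63 + 7*(-20 - 1*111) = -63 + 7*(-20 - 111) = -63 + 7*(-131) = -63 - 917 = -980)
R(w) = 3*w*(12 + w) (R(w) = (12 + w)*(w + 2*w) = (12 + w)*(3*w) = 3*w*(12 + w))
b(A, o) = 7 - (-980 + A)/(o + 3*(-7 + A)*(5 + A)) (b(A, o) = 7 - (A - 980)/(o + 3*(-7 + A)*(12 + (-7 + A))) = 7 - (-980 + A)/(o + 3*(-7 + A)*(5 + A)))
4902 - b(-8, -170) = 4902 - (980 - 1*(-8) + 7*(-170) + 21*(-7 - 8)*(5 - 8))/(-170 + 3*(-7 - 8)*(5 - 8)) = 4902 - (980 + 8 - 1190 + 21*(-15)*(-3))/(-170 + 3*(-15)*(-3)) = 4902 - (980 + 8 - 1190 + 945)/(-170 + 135) = 4902 - 743/(-35) = 4902 - (-1)*743/35 = 4902 - 1*(-743/35) = 4902 + 743/35 = 172313/35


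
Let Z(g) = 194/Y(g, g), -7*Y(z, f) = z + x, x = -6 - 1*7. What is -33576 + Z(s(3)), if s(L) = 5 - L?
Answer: -367978/11 ≈ -33453.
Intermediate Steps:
x = -13 (x = -6 - 7 = -13)
Y(z, f) = 13/7 - z/7 (Y(z, f) = -(z - 13)/7 = -(-13 + z)/7 = 13/7 - z/7)
Z(g) = 194/(13/7 - g/7)
-33576 + Z(s(3)) = -33576 - 1358/(-13 + (5 - 1*3)) = -33576 - 1358/(-13 + (5 - 3)) = -33576 - 1358/(-13 + 2) = -33576 - 1358/(-11) = -33576 - 1358*(-1/11) = -33576 + 1358/11 = -367978/11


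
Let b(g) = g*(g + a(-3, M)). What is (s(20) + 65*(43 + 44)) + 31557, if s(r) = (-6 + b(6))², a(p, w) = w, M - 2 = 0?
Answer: 38976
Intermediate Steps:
M = 2 (M = 2 + 0 = 2)
b(g) = g*(2 + g) (b(g) = g*(g + 2) = g*(2 + g))
s(r) = 1764 (s(r) = (-6 + 6*(2 + 6))² = (-6 + 6*8)² = (-6 + 48)² = 42² = 1764)
(s(20) + 65*(43 + 44)) + 31557 = (1764 + 65*(43 + 44)) + 31557 = (1764 + 65*87) + 31557 = (1764 + 5655) + 31557 = 7419 + 31557 = 38976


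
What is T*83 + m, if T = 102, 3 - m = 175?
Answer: 8294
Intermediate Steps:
m = -172 (m = 3 - 1*175 = 3 - 175 = -172)
T*83 + m = 102*83 - 172 = 8466 - 172 = 8294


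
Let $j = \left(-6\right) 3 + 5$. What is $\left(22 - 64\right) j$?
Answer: $546$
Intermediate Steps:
$j = -13$ ($j = -18 + 5 = -13$)
$\left(22 - 64\right) j = \left(22 - 64\right) \left(-13\right) = \left(-42\right) \left(-13\right) = 546$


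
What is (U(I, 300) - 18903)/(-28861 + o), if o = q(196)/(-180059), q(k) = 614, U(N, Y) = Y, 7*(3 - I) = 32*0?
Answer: 3349637577/5196683413 ≈ 0.64457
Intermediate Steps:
I = 3 (I = 3 - 32*0/7 = 3 - ⅐*0 = 3 + 0 = 3)
o = -614/180059 (o = 614/(-180059) = 614*(-1/180059) = -614/180059 ≈ -0.0034100)
(U(I, 300) - 18903)/(-28861 + o) = (300 - 18903)/(-28861 - 614/180059) = -18603/(-5196683413/180059) = -18603*(-180059/5196683413) = 3349637577/5196683413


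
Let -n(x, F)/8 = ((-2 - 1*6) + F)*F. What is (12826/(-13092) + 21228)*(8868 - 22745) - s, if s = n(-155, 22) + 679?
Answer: -1928226260165/6546 ≈ -2.9457e+8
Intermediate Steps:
n(x, F) = -8*F*(-8 + F) (n(x, F) = -8*((-2 - 1*6) + F)*F = -8*((-2 - 6) + F)*F = -8*(-8 + F)*F = -8*F*(-8 + F))
s = -1785 (s = 8*22*(8 - 1*22) + 679 = 8*22*(8 - 22) + 679 = 8*22*(-14) + 679 = -2464 + 679 = -1785)
(12826/(-13092) + 21228)*(8868 - 22745) - s = (12826/(-13092) + 21228)*(8868 - 22745) - 1*(-1785) = (12826*(-1/13092) + 21228)*(-13877) + 1785 = (-6413/6546 + 21228)*(-13877) + 1785 = (138952075/6546)*(-13877) + 1785 = -1928237944775/6546 + 1785 = -1928226260165/6546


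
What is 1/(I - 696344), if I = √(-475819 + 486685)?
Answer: -348172/242447477735 - √10866/484894955470 ≈ -1.4363e-6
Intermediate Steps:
I = √10866 ≈ 104.24
1/(I - 696344) = 1/(√10866 - 696344) = 1/(-696344 + √10866)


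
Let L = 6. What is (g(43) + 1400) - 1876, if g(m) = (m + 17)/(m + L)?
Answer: -23264/49 ≈ -474.78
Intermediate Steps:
g(m) = (17 + m)/(6 + m) (g(m) = (m + 17)/(m + 6) = (17 + m)/(6 + m))
(g(43) + 1400) - 1876 = ((17 + 43)/(6 + 43) + 1400) - 1876 = (60/49 + 1400) - 1876 = 68660/49 - 1876 = -23264/49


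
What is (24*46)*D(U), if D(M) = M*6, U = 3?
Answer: 19872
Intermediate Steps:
D(M) = 6*M
(24*46)*D(U) = (24*46)*(6*3) = 1104*18 = 19872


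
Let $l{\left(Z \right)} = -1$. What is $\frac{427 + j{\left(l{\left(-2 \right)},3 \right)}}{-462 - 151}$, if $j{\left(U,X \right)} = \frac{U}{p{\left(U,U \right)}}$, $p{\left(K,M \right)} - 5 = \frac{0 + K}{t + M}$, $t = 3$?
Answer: $- \frac{3841}{5517} \approx -0.69621$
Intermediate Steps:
$p{\left(K,M \right)} = 5 + \frac{K}{3 + M}$ ($p{\left(K,M \right)} = 5 + \frac{0 + K}{3 + M} = 5 + \frac{K}{3 + M}$)
$j{\left(U,X \right)} = \frac{U \left(3 + U\right)}{15 + 6 U}$ ($j{\left(U,X \right)} = \frac{U}{\frac{1}{3 + U} \left(15 + U + 5 U\right)} = \frac{U}{\frac{1}{3 + U} \left(15 + 6 U\right)} = U \frac{3 + U}{15 + 6 U} = \frac{U \left(3 + U\right)}{15 + 6 U}$)
$\frac{427 + j{\left(l{\left(-2 \right)},3 \right)}}{-462 - 151} = \frac{427 + \frac{1}{3} \left(-1\right) \frac{1}{5 + 2 \left(-1\right)} \left(3 - 1\right)}{-462 - 151} = \frac{427 + \frac{1}{3} \left(-1\right) \frac{1}{5 - 2} \cdot 2}{-613} = \left(427 + \frac{1}{3} \left(-1\right) \frac{1}{3} \cdot 2\right) \left(- \frac{1}{613}\right) = \left(427 - \frac{2}{9}\right) \left(- \frac{1}{613}\right) = \frac{3841}{9} \left(- \frac{1}{613}\right) = - \frac{3841}{5517}$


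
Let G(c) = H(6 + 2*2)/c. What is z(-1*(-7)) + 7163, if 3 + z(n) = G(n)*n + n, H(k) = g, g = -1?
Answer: 7166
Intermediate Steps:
H(k) = -1
G(c) = -1/c
z(n) = -4 + n (z(n) = -3 + ((-1/n)*n + n) = -3 + (-1 + n) = -4 + n)
z(-1*(-7)) + 7163 = (-4 - 1*(-7)) + 7163 = (-4 + 7) + 7163 = 3 + 7163 = 7166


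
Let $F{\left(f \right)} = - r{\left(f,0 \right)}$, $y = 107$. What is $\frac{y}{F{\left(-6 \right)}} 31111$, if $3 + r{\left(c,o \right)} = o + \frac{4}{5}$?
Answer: $\frac{16644385}{11} \approx 1.5131 \cdot 10^{6}$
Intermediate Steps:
$r{\left(c,o \right)} = - \frac{11}{5} + o$ ($r{\left(c,o \right)} = -3 + \left(o + \frac{4}{5}\right) = -3 + \left(\frac{4}{5} + o\right) = - \frac{11}{5} + o$)
$F{\left(f \right)} = \frac{11}{5}$ ($F{\left(f \right)} = - (- \frac{11}{5} + 0) = \left(-1\right) \left(- \frac{11}{5}\right) = \frac{11}{5}$)
$\frac{y}{F{\left(-6 \right)}} 31111 = \frac{107}{\frac{11}{5}} \cdot 31111 = 107 \cdot \frac{5}{11} \cdot 31111 = \frac{535}{11} \cdot 31111 = \frac{16644385}{11}$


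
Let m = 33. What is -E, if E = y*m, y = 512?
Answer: -16896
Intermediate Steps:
E = 16896 (E = 512*33 = 16896)
-E = -1*16896 = -16896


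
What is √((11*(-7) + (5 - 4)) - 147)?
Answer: I*√223 ≈ 14.933*I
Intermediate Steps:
√((11*(-7) + (5 - 4)) - 147) = √((-77 + 1) - 147) = √(-76 - 147) = √(-223) = I*√223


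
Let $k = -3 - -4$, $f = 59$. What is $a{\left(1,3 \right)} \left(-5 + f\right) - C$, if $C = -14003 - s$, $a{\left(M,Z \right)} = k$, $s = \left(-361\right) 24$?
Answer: $5393$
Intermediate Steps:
$k = 1$ ($k = -3 + 4 = 1$)
$s = -8664$
$a{\left(M,Z \right)} = 1$
$C = -5339$ ($C = -14003 - -8664 = -14003 + 8664 = -5339$)
$a{\left(1,3 \right)} \left(-5 + f\right) - C = 1 \left(-5 + 59\right) - -5339 = 1 \cdot 54 + 5339 = 54 + 5339 = 5393$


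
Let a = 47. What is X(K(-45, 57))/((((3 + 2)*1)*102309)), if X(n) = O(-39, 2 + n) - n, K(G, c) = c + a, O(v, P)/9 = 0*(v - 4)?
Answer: -104/511545 ≈ -0.00020331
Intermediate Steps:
O(v, P) = 0 (O(v, P) = 9*(0*(v - 4)) = 9*(0*(-4 + v)) = 9*0 = 0)
K(G, c) = 47 + c (K(G, c) = c + 47 = 47 + c)
X(n) = -n (X(n) = 0 - n = -n)
X(K(-45, 57))/((((3 + 2)*1)*102309)) = (-(47 + 57))/((((3 + 2)*1)*102309)) = (-1*104)/(((5*1)*102309)) = -104/(5*102309) = -104/511545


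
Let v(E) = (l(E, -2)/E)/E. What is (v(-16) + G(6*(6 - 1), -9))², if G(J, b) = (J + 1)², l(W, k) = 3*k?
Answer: 15130230025/16384 ≈ 9.2348e+5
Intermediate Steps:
G(J, b) = (1 + J)²
v(E) = -6/E² (v(E) = ((3*(-2))/E)/E = (-6/E)/E = -6/E²)
(v(-16) + G(6*(6 - 1), -9))² = (-6/(-16)² + (1 + 6*(6 - 1))²)² = (-6*1/256 + (1 + 6*5)²)² = (-3/128 + (1 + 30)²)² = (-3/128 + 31²)² = (-3/128 + 961)² = (123005/128)² = 15130230025/16384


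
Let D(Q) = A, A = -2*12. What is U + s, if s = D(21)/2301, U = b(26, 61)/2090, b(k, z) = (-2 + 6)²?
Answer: -2224/801515 ≈ -0.0027747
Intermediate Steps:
A = -24
b(k, z) = 16 (b(k, z) = 4² = 16)
D(Q) = -24
U = 8/1045 (U = 16/2090 = 16*(1/2090) = 8/1045 ≈ 0.0076555)
s = -8/767 (s = -24/2301 = -24*1/2301 = -8/767 ≈ -0.010430)
U + s = 8/1045 - 8/767 = -2224/801515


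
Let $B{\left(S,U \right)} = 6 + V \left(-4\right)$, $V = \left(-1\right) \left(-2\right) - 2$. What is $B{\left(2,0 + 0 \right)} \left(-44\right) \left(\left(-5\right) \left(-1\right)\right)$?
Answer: $-1320$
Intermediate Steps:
$V = 0$ ($V = 2 - 2 = 0$)
$B{\left(S,U \right)} = 6$ ($B{\left(S,U \right)} = 6 + 0 \left(-4\right) = 6 + 0 = 6$)
$B{\left(2,0 + 0 \right)} \left(-44\right) \left(\left(-5\right) \left(-1\right)\right) = 6 \left(-44\right) \left(\left(-5\right) \left(-1\right)\right) = \left(-264\right) 5 = -1320$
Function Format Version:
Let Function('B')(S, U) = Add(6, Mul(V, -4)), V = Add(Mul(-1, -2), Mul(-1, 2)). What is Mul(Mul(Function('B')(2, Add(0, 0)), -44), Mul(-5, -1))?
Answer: -1320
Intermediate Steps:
V = 0 (V = Add(2, -2) = 0)
Function('B')(S, U) = 6 (Function('B')(S, U) = Add(6, Mul(0, -4)) = Add(6, 0) = 6)
Mul(Mul(Function('B')(2, Add(0, 0)), -44), Mul(-5, -1)) = Mul(Mul(6, -44), Mul(-5, -1)) = Mul(-264, 5) = -1320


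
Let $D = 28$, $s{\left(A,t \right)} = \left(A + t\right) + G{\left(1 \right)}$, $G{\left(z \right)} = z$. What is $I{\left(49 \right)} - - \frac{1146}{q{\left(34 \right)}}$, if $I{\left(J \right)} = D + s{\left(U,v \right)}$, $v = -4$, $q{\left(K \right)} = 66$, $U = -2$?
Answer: $\frac{444}{11} \approx 40.364$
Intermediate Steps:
$s{\left(A,t \right)} = 1 + A + t$ ($s{\left(A,t \right)} = \left(A + t\right) + 1 = 1 + A + t$)
$I{\left(J \right)} = 23$ ($I{\left(J \right)} = 28 - 5 = 23$)
$I{\left(49 \right)} - - \frac{1146}{q{\left(34 \right)}} = 23 - - \frac{1146}{66} = 23 - \left(-1146\right) \frac{1}{66} = 23 - - \frac{191}{11} = 23 + \frac{191}{11} = \frac{444}{11}$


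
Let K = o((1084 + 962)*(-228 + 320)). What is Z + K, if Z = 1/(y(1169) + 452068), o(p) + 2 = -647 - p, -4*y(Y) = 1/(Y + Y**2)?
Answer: -467145751902535559/2473227862559 ≈ -1.8888e+5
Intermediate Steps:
y(Y) = -1/(4*(Y + Y**2))
o(p) = -649 - p (o(p) = -2 + (-647 - p) = -649 - p)
Z = 5470920/2473227862559 (Z = 1/(-1/4/(1169*(1 + 1169)) + 452068) = 1/(-1/4*1/1169/1170 + 452068) = 1/(-1/4*1/1169*1/1170 + 452068) = 1/(-1/5470920 + 452068) = 1/(2473227862559/5470920) = 5470920/2473227862559 ≈ 2.2121e-6)
K = -188881 (K = -649 - (1084 + 962)*(-228 + 320) = -649 - 2046*92 = -649 - 1*188232 = -649 - 188232 = -188881)
Z + K = 5470920/2473227862559 - 188881 = -467145751902535559/2473227862559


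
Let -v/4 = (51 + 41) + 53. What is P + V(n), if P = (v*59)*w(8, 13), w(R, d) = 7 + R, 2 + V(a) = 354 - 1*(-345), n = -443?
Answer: -512603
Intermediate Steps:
V(a) = 697 (V(a) = -2 + (354 - 1*(-345)) = -2 + (354 + 345) = -2 + 699 = 697)
v = -580 (v = -4*((51 + 41) + 53) = -4*(92 + 53) = -4*145 = -580)
P = -513300 (P = (-580*59)*(7 + 8) = -34220*15 = -513300)
P + V(n) = -513300 + 697 = -512603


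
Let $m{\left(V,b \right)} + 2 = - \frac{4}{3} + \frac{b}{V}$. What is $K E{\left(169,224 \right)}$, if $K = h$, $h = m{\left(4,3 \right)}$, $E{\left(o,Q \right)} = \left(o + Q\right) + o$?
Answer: $- \frac{8711}{6} \approx -1451.8$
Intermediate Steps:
$E{\left(o,Q \right)} = Q + 2 o$ ($E{\left(o,Q \right)} = \left(Q + o\right) + o = Q + 2 o$)
$m{\left(V,b \right)} = - \frac{10}{3} + \frac{b}{V}$ ($m{\left(V,b \right)} = -2 + \left(- \frac{4}{3} + \frac{b}{V}\right) = -2 + \left(\left(-4\right) \frac{1}{3} + \frac{b}{V}\right) = -2 - \left(\frac{4}{3} - \frac{b}{V}\right) = - \frac{10}{3} + \frac{b}{V}$)
$h = - \frac{31}{12}$ ($h = - \frac{10}{3} + \frac{3}{4} = - \frac{31}{12} \approx -2.5833$)
$K = - \frac{31}{12} \approx -2.5833$
$K E{\left(169,224 \right)} = - \frac{31 \left(224 + 2 \cdot 169\right)}{12} = - \frac{31 \left(224 + 338\right)}{12} = \left(- \frac{31}{12}\right) 562 = - \frac{8711}{6}$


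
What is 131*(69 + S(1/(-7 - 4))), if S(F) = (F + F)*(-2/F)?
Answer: 8515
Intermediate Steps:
S(F) = -4 (S(F) = (2*F)*(-2/F) = -4)
131*(69 + S(1/(-7 - 4))) = 131*(69 - 4) = 131*65 = 8515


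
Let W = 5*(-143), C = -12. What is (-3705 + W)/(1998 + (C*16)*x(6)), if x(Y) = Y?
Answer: -2210/423 ≈ -5.2246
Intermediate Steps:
W = -715
(-3705 + W)/(1998 + (C*16)*x(6)) = (-3705 - 715)/(1998 - 12*16*6) = -4420/(1998 - 192*6) = -4420/(1998 - 1152) = -4420/846 = -4420*1/846 = -2210/423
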